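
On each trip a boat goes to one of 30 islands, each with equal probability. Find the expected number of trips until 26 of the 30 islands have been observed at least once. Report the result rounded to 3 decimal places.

With k distinct islands already seen, the next new one arrives after an expected 30/(30-k) trips.
Sum over k = 0,...,25: E = 30/30 + 30/29 + 30/28 + ... + 30/6 + 30/5 = 57.3496.

57.350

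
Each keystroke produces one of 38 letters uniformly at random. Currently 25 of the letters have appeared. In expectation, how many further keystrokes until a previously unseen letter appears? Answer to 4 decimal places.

2.9231

Each keystroke yields a new letter with probability (38-25)/38 = 13/38, so the wait is geometric with mean 38/13.
E = 38/13 = 2.92308.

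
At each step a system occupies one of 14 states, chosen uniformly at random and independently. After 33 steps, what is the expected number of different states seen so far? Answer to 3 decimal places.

12.787

For each state, P(seen in 33 steps) = 1 - (13/14)^33 = 0.9133.
By linearity of expectation, E[distinct seen] = 14·(1 - (13/14)^33) = 12.7865.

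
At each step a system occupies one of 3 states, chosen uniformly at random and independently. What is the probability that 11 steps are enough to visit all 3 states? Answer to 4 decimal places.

Let A_i be the event that state i is missing after 11 steps. By inclusion–exclusion on the A_i,
P(all seen) = Σ_{j=0}^{3} (-1)^j C(3,j)((3-j)/3)^11
= 1.00000 - 0.03468 + 0.00002 - 0.00000
= 0.96533.

0.9653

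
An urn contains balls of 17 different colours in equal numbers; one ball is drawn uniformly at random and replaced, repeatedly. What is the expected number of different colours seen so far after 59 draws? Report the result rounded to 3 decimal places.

16.525

For each colour, P(seen in 59 draws) = 1 - (16/17)^59 = 0.9720.
By linearity of expectation, E[distinct seen] = 17·(1 - (16/17)^59) = 16.5246.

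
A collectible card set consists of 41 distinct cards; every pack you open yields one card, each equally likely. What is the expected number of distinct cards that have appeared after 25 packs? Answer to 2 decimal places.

For each card, P(seen in 25 packs) = 1 - (40/41)^25 = 0.461.
By linearity of expectation, E[distinct seen] = 41·(1 - (40/41)^25) = 18.885.

18.88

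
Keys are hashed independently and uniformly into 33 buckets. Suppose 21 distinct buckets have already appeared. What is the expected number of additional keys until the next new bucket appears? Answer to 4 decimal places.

Each key yields a new bucket with probability (33-21)/33 = 12/33, so the wait is geometric with mean 33/12.
E = 33/12 = 2.75000.

2.7500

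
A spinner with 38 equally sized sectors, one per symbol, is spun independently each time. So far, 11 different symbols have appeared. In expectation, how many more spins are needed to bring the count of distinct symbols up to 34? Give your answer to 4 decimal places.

The wait to go from k to k+1 distinct symbols is geometric with mean 38/(38-k).
Sum over k = 11,...,33: E = 38/27 + 38/26 + 38/25 + ... + 38/6 + 38/5 = 68.70869.

68.7087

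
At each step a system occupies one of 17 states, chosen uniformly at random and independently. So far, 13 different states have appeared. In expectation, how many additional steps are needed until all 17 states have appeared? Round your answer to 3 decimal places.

35.417

With k distinct states already seen, the next new one takes an expected 17/(17-k) steps.
Sum over k = 13,...,16: E = 17/4 + 17/3 + 17/2 + 17/1 = 35.4167.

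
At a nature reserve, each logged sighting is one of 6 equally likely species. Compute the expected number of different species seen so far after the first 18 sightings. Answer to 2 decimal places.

For each species, P(seen in 18 sightings) = 1 - (5/6)^18 = 0.962.
By linearity of expectation, E[distinct seen] = 6·(1 - (5/6)^18) = 5.775.

5.77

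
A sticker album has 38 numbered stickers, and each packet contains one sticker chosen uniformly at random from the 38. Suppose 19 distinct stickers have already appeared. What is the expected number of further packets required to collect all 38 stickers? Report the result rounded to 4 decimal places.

134.8141

The wait to go from k to k+1 distinct stickers is geometric with mean 38/(38-k).
Sum over k = 19,...,37: E = 38/19 + 38/18 + 38/17 + ... + 38/2 + 38/1 = 134.81411.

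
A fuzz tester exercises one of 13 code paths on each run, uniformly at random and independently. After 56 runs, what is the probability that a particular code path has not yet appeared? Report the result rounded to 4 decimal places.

On each run the fixed code path fails to appear with probability 12/13.
P(still missing after 56) = (12/13)^56 = 0.01131.

0.0113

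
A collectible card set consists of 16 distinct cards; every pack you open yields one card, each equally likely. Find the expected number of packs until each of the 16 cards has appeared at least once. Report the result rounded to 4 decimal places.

After k distinct cards have appeared, the next pack gives a new one with probability (16-k)/16, so the expected wait for the (k+1)-th is 16/(16-k).
E[T] = 16/16 + 16/15 + 16/14 + ... + 16/2 + 16/1 = 16·H_{16}.
H_{16} = 3.38073, so E[T] = 54.09166.

54.0917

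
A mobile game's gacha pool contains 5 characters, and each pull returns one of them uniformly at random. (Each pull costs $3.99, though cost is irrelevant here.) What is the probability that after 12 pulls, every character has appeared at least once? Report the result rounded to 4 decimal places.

0.6780

By inclusion–exclusion over which characters are missing,
P(all seen) = Σ_{j=0}^{5} (-1)^j C(5,j)((5-j)/5)^12
= 1.00000 - 0.34360 + 0.02177 - 0.00017 + 0.00000 - 0.00000
= 0.67800.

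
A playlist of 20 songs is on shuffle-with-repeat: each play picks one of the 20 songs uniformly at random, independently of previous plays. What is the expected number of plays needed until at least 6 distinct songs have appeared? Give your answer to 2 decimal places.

Going from k to k+1 distinct takes a geometric number of plays with mean 20/(20-k).
Sum over k = 0,...,5: E = 20/20 + 20/19 + 20/18 + 20/17 + 20/16 + 20/15 = 6.924.

6.92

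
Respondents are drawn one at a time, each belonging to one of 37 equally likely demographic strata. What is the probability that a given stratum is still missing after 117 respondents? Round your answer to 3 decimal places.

On each respondent the fixed stratum fails to appear with probability 36/37.
P(still missing after 117) = (36/37)^117 = 0.0405.

0.041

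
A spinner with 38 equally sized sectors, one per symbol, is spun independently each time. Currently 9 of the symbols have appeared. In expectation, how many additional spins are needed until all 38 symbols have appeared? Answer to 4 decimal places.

150.5428

The wait to go from k to k+1 distinct symbols is geometric with mean 38/(38-k).
Sum over k = 9,...,37: E = 38/29 + 38/28 + 38/27 + ... + 38/2 + 38/1 = 150.54284.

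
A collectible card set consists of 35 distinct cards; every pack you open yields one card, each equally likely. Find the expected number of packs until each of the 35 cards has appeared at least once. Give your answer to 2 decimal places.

145.14

The wait to go from k to k+1 distinct cards is geometric with mean 35/(35-k).
E[T] = 35/35 + 35/34 + 35/33 + ... + 35/2 + 35/1 = 35·H_{35}.
H_{35} = 4.147, so E[T] = 145.137.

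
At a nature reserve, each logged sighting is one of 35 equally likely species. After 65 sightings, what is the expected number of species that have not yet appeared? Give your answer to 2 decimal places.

For each species, P(unseen after 65) = (34/35)^65 = 0.152.
By linearity of expectation, E[unseen] = 35·(34/35)^65 = 5.318.

5.32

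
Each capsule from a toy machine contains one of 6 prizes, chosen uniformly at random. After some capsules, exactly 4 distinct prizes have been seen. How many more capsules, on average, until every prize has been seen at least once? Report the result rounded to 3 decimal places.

With k distinct prizes already seen, the next new one takes an expected 6/(6-k) capsules.
Sum over k = 4,...,5: E = 6/2 + 6/1 = 9.0000.

9.000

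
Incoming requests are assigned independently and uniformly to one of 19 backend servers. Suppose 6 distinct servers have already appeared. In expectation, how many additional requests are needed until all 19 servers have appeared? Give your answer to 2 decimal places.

The wait to go from k to k+1 distinct servers is geometric with mean 19/(19-k).
Sum over k = 6,...,18: E = 19/13 + 19/12 + 19/11 + ... + 19/2 + 19/1 = 60.423.

60.42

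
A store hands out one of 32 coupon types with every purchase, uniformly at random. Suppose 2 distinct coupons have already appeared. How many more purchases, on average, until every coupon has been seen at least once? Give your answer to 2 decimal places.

127.84

With k distinct coupons already seen, the next new one takes an expected 32/(32-k) purchases.
Sum over k = 2,...,31: E = 32/30 + 32/29 + 32/28 + ... + 32/2 + 32/1 = 127.840.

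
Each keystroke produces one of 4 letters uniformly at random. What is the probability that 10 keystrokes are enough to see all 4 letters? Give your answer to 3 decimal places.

Let A_i be the event that letter i is missing after 10 keystrokes. By inclusion–exclusion on the A_i,
P(all seen) = Σ_{j=0}^{4} (-1)^j C(4,j)((4-j)/4)^10
= 1.0000 - 0.2253 + 0.0059 - 0.0000 + 0.0000
= 0.7806.

0.781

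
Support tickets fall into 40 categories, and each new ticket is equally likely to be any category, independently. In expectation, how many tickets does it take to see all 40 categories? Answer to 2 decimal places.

171.14

After k distinct categories have appeared, the next ticket gives a new one with probability (40-k)/40, so the expected wait for the (k+1)-th is 40/(40-k).
E[T] = 40/40 + 40/39 + 40/38 + ... + 40/2 + 40/1 = 40·H_{40}.
H_{40} = 4.279, so E[T] = 171.142.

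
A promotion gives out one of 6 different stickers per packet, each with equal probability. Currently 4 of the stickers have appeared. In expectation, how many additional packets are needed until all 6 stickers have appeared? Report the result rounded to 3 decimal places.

9.000

The wait to go from k to k+1 distinct stickers is geometric with mean 6/(6-k).
Sum over k = 4,...,5: E = 6/2 + 6/1 = 9.0000.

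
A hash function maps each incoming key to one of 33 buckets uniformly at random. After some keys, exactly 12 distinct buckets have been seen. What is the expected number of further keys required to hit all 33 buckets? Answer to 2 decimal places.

The wait to go from k to k+1 distinct buckets is geometric with mean 33/(33-k).
Sum over k = 12,...,32: E = 33/21 + 33/20 + 33/19 + ... + 33/2 + 33/1 = 120.297.

120.30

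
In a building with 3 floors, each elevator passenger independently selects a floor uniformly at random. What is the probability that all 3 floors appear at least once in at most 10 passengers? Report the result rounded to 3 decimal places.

0.948

Let A_i be the event that floor i is missing after 10 passengers. By inclusion–exclusion on the A_i,
P(all seen) = Σ_{j=0}^{3} (-1)^j C(3,j)((3-j)/3)^10
= 1.0000 - 0.0520 + 0.0001 - 0.0000
= 0.9480.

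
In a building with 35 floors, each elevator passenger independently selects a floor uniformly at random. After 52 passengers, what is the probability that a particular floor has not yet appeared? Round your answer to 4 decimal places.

On each passenger the fixed floor fails to appear with probability 34/35.
P(still missing after 52) = (34/35)^52 = 0.22150.

0.2215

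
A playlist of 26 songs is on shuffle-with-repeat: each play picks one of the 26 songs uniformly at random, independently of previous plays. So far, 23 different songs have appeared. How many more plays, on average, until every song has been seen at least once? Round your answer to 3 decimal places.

From k distinct to k+1 distinct takes on average 26/(26-k) plays.
Sum over k = 23,...,25: E = 26/3 + 26/2 + 26/1 = 47.6667.

47.667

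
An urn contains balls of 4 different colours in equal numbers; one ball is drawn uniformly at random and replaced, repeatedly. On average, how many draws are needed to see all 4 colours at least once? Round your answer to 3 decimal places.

8.333

The wait to go from k to k+1 distinct colours is geometric with mean 4/(4-k).
E[T] = 4/4 + 4/3 + 4/2 + 4/1 = 4·H_{4}.
H_{4} = 2.0833, so E[T] = 8.3333.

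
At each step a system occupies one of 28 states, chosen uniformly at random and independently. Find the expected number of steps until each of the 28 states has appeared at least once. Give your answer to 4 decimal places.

109.9608

Split into phases: going from k distinct to k+1 distinct takes on average 28/(28-k) steps.
E[T] = 28/28 + 28/27 + 28/26 + ... + 28/2 + 28/1 = 28·H_{28}.
H_{28} = 3.92717, so E[T] = 109.96079.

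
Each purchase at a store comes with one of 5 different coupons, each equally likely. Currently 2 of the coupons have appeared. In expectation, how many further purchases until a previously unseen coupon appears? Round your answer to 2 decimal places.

The number of purchases until the next new coupon is geometric with success probability 3/5, so its mean is 5/3.
E = 5/3 = 1.667.

1.67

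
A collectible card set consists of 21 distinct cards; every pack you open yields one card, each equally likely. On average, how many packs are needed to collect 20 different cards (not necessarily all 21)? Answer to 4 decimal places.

Going from k to k+1 distinct takes a geometric number of packs with mean 21/(21-k).
Sum over k = 0,...,19: E = 21/21 + 21/20 + 21/19 + ... + 21/3 + 21/2 = 55.55253.

55.5525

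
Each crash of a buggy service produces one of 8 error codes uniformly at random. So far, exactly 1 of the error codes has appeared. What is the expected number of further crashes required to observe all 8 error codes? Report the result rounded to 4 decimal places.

The wait to go from k to k+1 distinct error codes is geometric with mean 8/(8-k).
Sum over k = 1,...,7: E = 8/7 + 8/6 + 8/5 + ... + 8/2 + 8/1 = 20.74286.

20.7429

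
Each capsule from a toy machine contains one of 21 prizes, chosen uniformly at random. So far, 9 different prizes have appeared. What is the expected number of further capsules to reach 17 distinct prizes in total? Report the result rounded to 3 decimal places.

21.417

The wait to go from k to k+1 distinct prizes is geometric with mean 21/(21-k).
Sum over k = 9,...,16: E = 21/12 + 21/11 + 21/10 + ... + 21/6 + 21/5 = 21.4174.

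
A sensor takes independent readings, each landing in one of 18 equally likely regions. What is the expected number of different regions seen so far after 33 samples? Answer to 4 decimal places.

15.2704

For each region, P(seen in 33 samples) = 1 - (17/18)^33 = 0.84836.
By linearity of expectation, E[distinct seen] = 18·(1 - (17/18)^33) = 15.27043.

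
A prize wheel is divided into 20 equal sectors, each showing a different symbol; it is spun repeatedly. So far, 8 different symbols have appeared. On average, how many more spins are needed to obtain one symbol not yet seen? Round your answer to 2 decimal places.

1.67

The number of spins until the next new symbol is geometric with success probability 12/20, so its mean is 20/12.
E = 20/12 = 1.667.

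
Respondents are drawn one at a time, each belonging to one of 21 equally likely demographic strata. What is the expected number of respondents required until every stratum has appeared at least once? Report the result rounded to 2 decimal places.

76.55

After k distinct strata have appeared, the next respondent gives a new one with probability (21-k)/21, so the expected wait for the (k+1)-th is 21/(21-k).
E[T] = 21/21 + 21/20 + 21/19 + ... + 21/2 + 21/1 = 21·H_{21}.
H_{21} = 3.645, so E[T] = 76.553.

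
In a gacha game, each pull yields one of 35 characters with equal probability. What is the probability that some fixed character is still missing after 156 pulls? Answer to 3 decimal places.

0.011

Each pull misses the fixed character with probability (35-1)/35 = 34/35, independently.
P(still missing after 156) = (34/35)^156 = 0.0109.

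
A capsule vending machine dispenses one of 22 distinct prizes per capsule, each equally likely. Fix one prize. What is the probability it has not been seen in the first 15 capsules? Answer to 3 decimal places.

0.498

On each capsule the fixed prize fails to appear with probability 21/22.
P(still missing after 15) = (21/22)^15 = 0.4977.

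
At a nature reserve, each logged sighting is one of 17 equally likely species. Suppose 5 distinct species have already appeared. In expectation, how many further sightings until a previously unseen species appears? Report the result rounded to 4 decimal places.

Each sighting yields a new species with probability (17-5)/17 = 12/17, so the wait is geometric with mean 17/12.
E = 17/12 = 1.41667.

1.4167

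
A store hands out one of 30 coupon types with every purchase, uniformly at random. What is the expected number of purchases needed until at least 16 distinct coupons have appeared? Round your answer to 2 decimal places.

Going from k to k+1 distinct takes a geometric number of purchases with mean 30/(30-k).
Sum over k = 0,...,15: E = 30/30 + 30/29 + 30/28 + ... + 30/16 + 30/15 = 22.303.

22.30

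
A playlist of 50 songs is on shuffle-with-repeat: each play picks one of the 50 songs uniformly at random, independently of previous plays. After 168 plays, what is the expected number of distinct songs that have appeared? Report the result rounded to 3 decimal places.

48.321

For each song, P(seen in 168 plays) = 1 - (49/50)^168 = 0.9664.
By linearity of expectation, E[distinct seen] = 50·(1 - (49/50)^168) = 48.3214.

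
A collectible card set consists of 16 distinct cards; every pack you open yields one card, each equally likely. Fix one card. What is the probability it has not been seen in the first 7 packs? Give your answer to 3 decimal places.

Each pack misses the fixed card with probability (16-1)/16 = 15/16, independently.
P(still missing after 7) = (15/16)^7 = 0.6365.

0.637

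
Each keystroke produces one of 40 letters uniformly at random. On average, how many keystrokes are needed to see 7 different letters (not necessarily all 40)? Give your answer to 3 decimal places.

7.590

Going from k to k+1 distinct takes a geometric number of keystrokes with mean 40/(40-k).
Sum over k = 0,...,6: E = 40/40 + 40/39 + 40/38 + ... + 40/35 + 40/34 = 7.5898.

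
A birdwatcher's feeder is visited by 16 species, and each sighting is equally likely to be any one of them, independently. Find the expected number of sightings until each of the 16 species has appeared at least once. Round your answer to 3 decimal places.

After k distinct species have appeared, the next sighting gives a new one with probability (16-k)/16, so the expected wait for the (k+1)-th is 16/(16-k).
E[T] = 16/16 + 16/15 + 16/14 + ... + 16/2 + 16/1 = 16·H_{16}.
H_{16} = 3.3807, so E[T] = 54.0917.

54.092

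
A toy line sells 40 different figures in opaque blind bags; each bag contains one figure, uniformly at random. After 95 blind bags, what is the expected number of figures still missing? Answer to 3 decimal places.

3.610

For each figure, P(unseen after 95) = (39/40)^95 = 0.0902.
By linearity of expectation, E[unseen] = 40·(39/40)^95 = 3.6099.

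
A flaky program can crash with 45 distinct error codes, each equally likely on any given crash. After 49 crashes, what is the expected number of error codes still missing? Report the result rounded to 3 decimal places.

14.962

For each error code, P(unseen after 49) = (44/45)^49 = 0.3325.
By linearity of expectation, E[unseen] = 45·(44/45)^49 = 14.9617.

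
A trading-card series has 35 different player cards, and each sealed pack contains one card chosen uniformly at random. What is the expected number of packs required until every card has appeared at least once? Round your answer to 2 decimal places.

145.14

The wait to go from k to k+1 distinct cards is geometric with mean 35/(35-k).
E[T] = 35/35 + 35/34 + 35/33 + ... + 35/2 + 35/1 = 35·H_{35}.
H_{35} = 4.147, so E[T] = 145.137.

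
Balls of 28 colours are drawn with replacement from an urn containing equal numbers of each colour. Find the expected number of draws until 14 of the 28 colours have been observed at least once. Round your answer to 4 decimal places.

With k distinct colours already seen, the next new one arrives after an expected 28/(28-k) draws.
Sum over k = 0,...,13: E = 28/28 + 28/27 + 28/26 + ... + 28/16 + 28/15 = 18.91704.

18.9170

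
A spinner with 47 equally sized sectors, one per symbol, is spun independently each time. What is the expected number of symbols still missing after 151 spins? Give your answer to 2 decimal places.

For each symbol, P(unseen after 151) = (46/47)^151 = 0.039.
By linearity of expectation, E[unseen] = 47·(46/47)^151 = 1.827.

1.83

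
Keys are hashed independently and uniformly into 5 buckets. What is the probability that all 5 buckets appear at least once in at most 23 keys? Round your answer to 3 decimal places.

0.971

By inclusion–exclusion over which buckets are missing,
P(all seen) = Σ_{j=0}^{5} (-1)^j C(5,j)((5-j)/5)^23
= 1.0000 - 0.0295 + 0.0001 - 0.0000 + 0.0000 - 0.0000
= 0.9706.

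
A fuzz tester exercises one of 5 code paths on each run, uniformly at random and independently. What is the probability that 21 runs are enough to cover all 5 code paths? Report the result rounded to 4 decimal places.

0.9541

By inclusion–exclusion over which code paths are missing,
P(all seen) = Σ_{j=0}^{5} (-1)^j C(5,j)((5-j)/5)^21
= 1.00000 - 0.04612 + 0.00022 - 0.00000 + 0.00000 - 0.00000
= 0.95410.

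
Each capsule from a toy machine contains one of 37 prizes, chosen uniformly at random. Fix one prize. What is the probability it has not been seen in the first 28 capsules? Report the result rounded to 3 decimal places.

0.464

On each capsule the fixed prize fails to appear with probability 36/37.
P(still missing after 28) = (36/37)^28 = 0.4643.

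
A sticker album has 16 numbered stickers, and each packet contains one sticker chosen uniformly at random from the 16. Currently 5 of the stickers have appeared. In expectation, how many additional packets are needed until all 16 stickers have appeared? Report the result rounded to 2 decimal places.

48.32

With k distinct stickers already seen, the next new one takes an expected 16/(16-k) packets.
Sum over k = 5,...,15: E = 16/11 + 16/10 + 16/9 + ... + 16/2 + 16/1 = 48.318.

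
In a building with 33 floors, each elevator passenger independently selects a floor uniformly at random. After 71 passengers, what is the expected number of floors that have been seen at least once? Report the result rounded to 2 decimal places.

29.29

For each floor, P(seen in 71 passengers) = 1 - (32/33)^71 = 0.887.
By linearity of expectation, E[distinct seen] = 33·(1 - (32/33)^71) = 29.287.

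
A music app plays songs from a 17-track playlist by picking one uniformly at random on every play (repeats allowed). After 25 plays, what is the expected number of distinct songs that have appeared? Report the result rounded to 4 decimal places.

13.2656

For each song, P(seen in 25 plays) = 1 - (16/17)^25 = 0.78033.
By linearity of expectation, E[distinct seen] = 17·(1 - (16/17)^25) = 13.26556.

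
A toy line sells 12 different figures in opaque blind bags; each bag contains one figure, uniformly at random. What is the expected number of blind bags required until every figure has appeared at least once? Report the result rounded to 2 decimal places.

37.24

Split into phases: going from k distinct to k+1 distinct takes on average 12/(12-k) blind bags.
E[T] = 12/12 + 12/11 + 12/10 + ... + 12/2 + 12/1 = 12·H_{12}.
H_{12} = 3.103, so E[T] = 37.239.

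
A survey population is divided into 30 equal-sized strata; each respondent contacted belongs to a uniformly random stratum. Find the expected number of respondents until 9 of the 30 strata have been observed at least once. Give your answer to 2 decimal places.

10.49

With k distinct strata already seen, the next new one arrives after an expected 30/(30-k) respondents.
Sum over k = 0,...,8: E = 30/30 + 30/29 + 30/28 + ... + 30/23 + 30/22 = 10.489.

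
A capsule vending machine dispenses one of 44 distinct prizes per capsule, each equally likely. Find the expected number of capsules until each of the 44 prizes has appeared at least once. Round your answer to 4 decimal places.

After k distinct prizes have appeared, the next capsule gives a new one with probability (44-k)/44, so the expected wait for the (k+1)-th is 44/(44-k).
E[T] = 44/44 + 44/43 + 44/42 + ... + 44/2 + 44/1 = 44·H_{44}.
H_{44} = 4.37273, so E[T] = 192.39994.

192.3999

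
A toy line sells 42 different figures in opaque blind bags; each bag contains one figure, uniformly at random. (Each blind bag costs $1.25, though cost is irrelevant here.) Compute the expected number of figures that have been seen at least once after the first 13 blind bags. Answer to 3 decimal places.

11.296

For each figure, P(seen in 13 blind bags) = 1 - (41/42)^13 = 0.2689.
By linearity of expectation, E[distinct seen] = 42·(1 - (41/42)^13) = 11.2957.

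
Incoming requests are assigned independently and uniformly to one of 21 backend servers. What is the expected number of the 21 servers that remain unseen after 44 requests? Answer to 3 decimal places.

For each server, P(unseen after 44) = (20/21)^44 = 0.1169.
By linearity of expectation, E[unseen] = 21·(20/21)^44 = 2.4541.

2.454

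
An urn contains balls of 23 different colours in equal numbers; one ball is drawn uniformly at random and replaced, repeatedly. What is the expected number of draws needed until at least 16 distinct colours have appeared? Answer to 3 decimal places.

26.253

With k distinct colours already seen, the next new one arrives after an expected 23/(23-k) draws.
Sum over k = 0,...,15: E = 23/23 + 23/22 + 23/21 + ... + 23/9 + 23/8 = 26.2530.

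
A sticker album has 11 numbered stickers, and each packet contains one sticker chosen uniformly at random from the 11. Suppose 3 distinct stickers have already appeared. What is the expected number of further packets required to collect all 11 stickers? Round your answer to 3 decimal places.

29.896

The wait to go from k to k+1 distinct stickers is geometric with mean 11/(11-k).
Sum over k = 3,...,10: E = 11/8 + 11/7 + 11/6 + ... + 11/2 + 11/1 = 29.8964.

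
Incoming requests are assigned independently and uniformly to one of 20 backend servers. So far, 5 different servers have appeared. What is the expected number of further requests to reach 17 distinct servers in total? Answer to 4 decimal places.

The wait to go from k to k+1 distinct servers is geometric with mean 20/(20-k).
Sum over k = 5,...,16: E = 20/15 + 20/14 + 20/13 + ... + 20/5 + 20/4 = 29.69791.

29.6979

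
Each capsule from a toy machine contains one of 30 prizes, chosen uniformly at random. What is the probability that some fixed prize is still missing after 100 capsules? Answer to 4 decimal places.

On each capsule the fixed prize fails to appear with probability 29/30.
P(still missing after 100) = (29/30)^100 = 0.03370.

0.0337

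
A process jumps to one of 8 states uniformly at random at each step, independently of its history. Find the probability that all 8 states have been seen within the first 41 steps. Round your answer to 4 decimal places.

Let A_i be the event that state i is missing after 41 steps. By inclusion–exclusion on the A_i,
P(all seen) = Σ_{j=0}^{8} (-1)^j C(8,j)((8-j)/8)^41
= 1.00000 - 0.03353 + 0.00021 - 0.00000 + 0.00000 - 0.00000 + 0.00000 - 0.00000 + 0.00000
= 0.96668.

0.9667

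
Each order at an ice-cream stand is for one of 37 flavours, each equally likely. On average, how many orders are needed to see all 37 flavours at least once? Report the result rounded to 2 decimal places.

The wait to go from k to k+1 distinct flavours is geometric with mean 37/(37-k).
E[T] = 37/37 + 37/36 + 37/35 + ... + 37/2 + 37/1 = 37·H_{37}.
H_{37} = 4.202, so E[T] = 155.459.

155.46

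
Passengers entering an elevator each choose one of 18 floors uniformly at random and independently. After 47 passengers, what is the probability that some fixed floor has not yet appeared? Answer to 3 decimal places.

0.068

On each passenger the fixed floor fails to appear with probability 17/18.
P(still missing after 47) = (17/18)^47 = 0.0681.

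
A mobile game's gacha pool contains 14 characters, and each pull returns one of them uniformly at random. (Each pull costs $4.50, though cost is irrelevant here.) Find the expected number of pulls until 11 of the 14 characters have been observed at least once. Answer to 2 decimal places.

19.86

With k distinct characters already seen, the next new one arrives after an expected 14/(14-k) pulls.
Sum over k = 0,...,10: E = 14/14 + 14/13 + 14/12 + ... + 14/5 + 14/4 = 19.855.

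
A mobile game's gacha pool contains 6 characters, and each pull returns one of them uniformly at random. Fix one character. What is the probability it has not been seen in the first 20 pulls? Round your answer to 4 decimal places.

0.0261

On each pull the fixed character fails to appear with probability 5/6.
P(still missing after 20) = (5/6)^20 = 0.02608.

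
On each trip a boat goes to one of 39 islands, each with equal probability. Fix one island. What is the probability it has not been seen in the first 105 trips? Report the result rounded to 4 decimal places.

On each trip the fixed island fails to appear with probability 38/39.
P(still missing after 105) = (38/39)^105 = 0.06539.

0.0654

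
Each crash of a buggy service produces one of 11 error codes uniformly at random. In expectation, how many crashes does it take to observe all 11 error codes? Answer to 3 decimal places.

The wait to go from k to k+1 distinct error codes is geometric with mean 11/(11-k).
E[T] = 11/11 + 11/10 + 11/9 + ... + 11/2 + 11/1 = 11·H_{11}.
H_{11} = 3.0199, so E[T] = 33.2187.

33.219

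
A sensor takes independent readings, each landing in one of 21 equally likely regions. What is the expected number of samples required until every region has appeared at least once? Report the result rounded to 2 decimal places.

76.55

The wait to go from k to k+1 distinct regions is geometric with mean 21/(21-k).
E[T] = 21/21 + 21/20 + 21/19 + ... + 21/2 + 21/1 = 21·H_{21}.
H_{21} = 3.645, so E[T] = 76.553.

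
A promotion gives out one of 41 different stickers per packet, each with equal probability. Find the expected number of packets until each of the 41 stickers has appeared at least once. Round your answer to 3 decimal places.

176.420

After k distinct stickers have appeared, the next packet gives a new one with probability (41-k)/41, so the expected wait for the (k+1)-th is 41/(41-k).
E[T] = 41/41 + 41/40 + 41/39 + ... + 41/2 + 41/1 = 41·H_{41}.
H_{41} = 4.3029, so E[T] = 176.4203.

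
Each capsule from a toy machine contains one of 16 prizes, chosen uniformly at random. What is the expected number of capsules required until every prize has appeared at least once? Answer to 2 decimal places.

54.09

After k distinct prizes have appeared, the next capsule gives a new one with probability (16-k)/16, so the expected wait for the (k+1)-th is 16/(16-k).
E[T] = 16/16 + 16/15 + 16/14 + ... + 16/2 + 16/1 = 16·H_{16}.
H_{16} = 3.381, so E[T] = 54.092.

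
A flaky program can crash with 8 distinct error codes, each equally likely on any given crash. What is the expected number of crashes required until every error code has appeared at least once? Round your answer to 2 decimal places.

21.74

After k distinct error codes have appeared, the next crash gives a new one with probability (8-k)/8, so the expected wait for the (k+1)-th is 8/(8-k).
E[T] = 8/8 + 8/7 + 8/6 + ... + 8/2 + 8/1 = 8·H_{8}.
H_{8} = 2.718, so E[T] = 21.743.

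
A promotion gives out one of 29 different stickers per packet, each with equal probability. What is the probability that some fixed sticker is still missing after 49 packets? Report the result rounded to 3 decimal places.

Each packet misses the fixed sticker with probability (29-1)/29 = 28/29, independently.
P(still missing after 49) = (28/29)^49 = 0.1792.

0.179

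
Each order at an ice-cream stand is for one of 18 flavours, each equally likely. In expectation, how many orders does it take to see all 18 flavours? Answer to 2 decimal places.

Split into phases: going from k distinct to k+1 distinct takes on average 18/(18-k) orders.
E[T] = 18/18 + 18/17 + 18/16 + ... + 18/2 + 18/1 = 18·H_{18}.
H_{18} = 3.495, so E[T] = 62.912.

62.91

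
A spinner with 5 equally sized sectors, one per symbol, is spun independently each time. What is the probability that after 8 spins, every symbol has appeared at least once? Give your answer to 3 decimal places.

0.323

By inclusion–exclusion over which symbols are missing,
P(all seen) = Σ_{j=0}^{5} (-1)^j C(5,j)((5-j)/5)^8
= 1.0000 - 0.8389 + 0.1680 - 0.0066 + 0.0000 - 0.0000
= 0.3226.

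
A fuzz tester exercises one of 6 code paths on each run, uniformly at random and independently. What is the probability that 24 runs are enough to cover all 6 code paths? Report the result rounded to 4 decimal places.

By inclusion–exclusion over which code paths are missing,
P(all seen) = Σ_{j=0}^{6} (-1)^j C(6,j)((6-j)/6)^24
= 1.00000 - 0.07547 + 0.00089 - 0.00000 + 0.00000 - 0.00000 + 0.00000
= 0.92542.

0.9254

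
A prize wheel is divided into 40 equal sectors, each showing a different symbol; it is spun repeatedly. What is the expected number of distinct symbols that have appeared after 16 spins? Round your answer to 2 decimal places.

13.32

For each symbol, P(seen in 16 spins) = 1 - (39/40)^16 = 0.333.
By linearity of expectation, E[distinct seen] = 40·(1 - (39/40)^16) = 13.323.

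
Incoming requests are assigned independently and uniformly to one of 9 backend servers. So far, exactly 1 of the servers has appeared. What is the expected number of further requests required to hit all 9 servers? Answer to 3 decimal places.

With k distinct servers already seen, the next new one takes an expected 9/(9-k) requests.
Sum over k = 1,...,8: E = 9/8 + 9/7 + 9/6 + ... + 9/2 + 9/1 = 24.4607.

24.461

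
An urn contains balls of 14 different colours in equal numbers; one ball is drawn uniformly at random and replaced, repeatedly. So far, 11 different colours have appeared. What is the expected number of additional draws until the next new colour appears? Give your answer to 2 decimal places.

Each draw yields a new colour with probability (14-11)/14 = 3/14, so the wait is geometric with mean 14/3.
E = 14/3 = 4.667.

4.67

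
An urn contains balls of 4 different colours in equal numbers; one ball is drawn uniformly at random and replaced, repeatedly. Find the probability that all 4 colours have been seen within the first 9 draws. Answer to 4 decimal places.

Let A_i be the event that colour i is missing after 9 draws. By inclusion–exclusion on the A_i,
P(all seen) = Σ_{j=0}^{4} (-1)^j C(4,j)((4-j)/4)^9
= 1.00000 - 0.30034 + 0.01172 - 0.00002 + 0.00000
= 0.71136.

0.7114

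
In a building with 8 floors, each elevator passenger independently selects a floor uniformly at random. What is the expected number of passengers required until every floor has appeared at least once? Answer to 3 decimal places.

21.743

After k distinct floors have appeared, the next passenger gives a new one with probability (8-k)/8, so the expected wait for the (k+1)-th is 8/(8-k).
E[T] = 8/8 + 8/7 + 8/6 + ... + 8/2 + 8/1 = 8·H_{8}.
H_{8} = 2.7179, so E[T] = 21.7429.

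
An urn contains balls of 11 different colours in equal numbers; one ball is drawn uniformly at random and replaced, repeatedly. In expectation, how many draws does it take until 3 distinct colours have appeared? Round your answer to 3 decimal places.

With k distinct colours already seen, the next new one arrives after an expected 11/(11-k) draws.
Sum over k = 0,...,2: E = 11/11 + 11/10 + 11/9 = 3.3222.

3.322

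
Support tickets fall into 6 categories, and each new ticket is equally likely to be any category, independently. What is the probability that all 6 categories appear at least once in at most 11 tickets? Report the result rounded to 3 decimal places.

Let A_i be the event that category i is missing after 11 tickets. By inclusion–exclusion on the A_i,
P(all seen) = Σ_{j=0}^{6} (-1)^j C(6,j)((6-j)/6)^11
= 1.0000 - 0.8075 + 0.1734 - 0.0098 + 0.0001 - 0.0000 + 0.0000
= 0.3562.

0.356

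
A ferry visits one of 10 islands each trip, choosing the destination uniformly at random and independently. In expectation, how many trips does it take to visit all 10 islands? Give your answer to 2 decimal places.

29.29

After k distinct islands have appeared, the next trip gives a new one with probability (10-k)/10, so the expected wait for the (k+1)-th is 10/(10-k).
E[T] = 10/10 + 10/9 + 10/8 + ... + 10/2 + 10/1 = 10·H_{10}.
H_{10} = 2.929, so E[T] = 29.290.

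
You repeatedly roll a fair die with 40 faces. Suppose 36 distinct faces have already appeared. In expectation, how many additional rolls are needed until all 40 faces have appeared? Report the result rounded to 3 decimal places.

83.333

From k distinct to k+1 distinct takes on average 40/(40-k) rolls.
Sum over k = 36,...,39: E = 40/4 + 40/3 + 40/2 + 40/1 = 83.3333.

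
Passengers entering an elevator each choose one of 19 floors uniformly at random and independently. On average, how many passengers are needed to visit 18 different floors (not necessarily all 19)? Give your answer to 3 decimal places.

With k distinct floors already seen, the next new one arrives after an expected 19/(19-k) passengers.
Sum over k = 0,...,17: E = 19/19 + 19/18 + 19/17 + ... + 19/3 + 19/2 = 48.4071.

48.407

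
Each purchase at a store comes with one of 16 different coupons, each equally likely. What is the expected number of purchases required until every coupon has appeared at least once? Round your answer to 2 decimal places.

54.09

After k distinct coupons have appeared, the next purchase gives a new one with probability (16-k)/16, so the expected wait for the (k+1)-th is 16/(16-k).
E[T] = 16/16 + 16/15 + 16/14 + ... + 16/2 + 16/1 = 16·H_{16}.
H_{16} = 3.381, so E[T] = 54.092.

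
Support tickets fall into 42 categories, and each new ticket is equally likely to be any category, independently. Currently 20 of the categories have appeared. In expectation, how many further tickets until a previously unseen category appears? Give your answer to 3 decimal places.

1.909

The number of tickets until the next new category is geometric with success probability 22/42, so its mean is 42/22.
E = 42/22 = 1.9091.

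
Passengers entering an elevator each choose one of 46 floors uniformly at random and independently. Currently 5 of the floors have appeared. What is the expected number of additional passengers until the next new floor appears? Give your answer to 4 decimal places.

Each passenger yields a new floor with probability (46-5)/46 = 41/46, so the wait is geometric with mean 46/41.
E = 46/41 = 1.12195.

1.1220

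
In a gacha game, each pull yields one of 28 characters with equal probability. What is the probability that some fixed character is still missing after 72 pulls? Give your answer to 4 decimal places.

On each pull the fixed character fails to appear with probability 27/28.
P(still missing after 72) = (27/28)^72 = 0.07291.

0.0729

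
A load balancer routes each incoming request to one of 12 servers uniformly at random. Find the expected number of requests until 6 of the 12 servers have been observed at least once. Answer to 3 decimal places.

Going from k to k+1 distinct takes a geometric number of requests with mean 12/(12-k).
Sum over k = 0,...,5: E = 12/12 + 12/11 + 12/10 + 12/9 + 12/8 + 12/7 = 7.8385.

7.839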